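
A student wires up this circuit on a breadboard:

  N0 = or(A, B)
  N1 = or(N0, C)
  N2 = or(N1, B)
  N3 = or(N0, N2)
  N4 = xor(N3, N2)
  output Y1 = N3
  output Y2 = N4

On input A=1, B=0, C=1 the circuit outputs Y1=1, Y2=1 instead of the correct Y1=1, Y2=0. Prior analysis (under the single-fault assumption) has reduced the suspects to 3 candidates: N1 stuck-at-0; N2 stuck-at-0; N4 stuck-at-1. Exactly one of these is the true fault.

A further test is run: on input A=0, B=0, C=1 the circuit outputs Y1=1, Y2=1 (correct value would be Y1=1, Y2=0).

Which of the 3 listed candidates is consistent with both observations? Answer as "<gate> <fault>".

Evaluate each candidate on input A=0, B=0, C=1:
  N1 stuck-at-0: N0=0, N1=0 [stuck-at-0], N2=0, N3=0, N4=0 → Y1=0, Y2=0 — eliminated
  N2 stuck-at-0: N0=0, N1=1, N2=0 [stuck-at-0], N3=0, N4=0 → Y1=0, Y2=0 — eliminated
  N4 stuck-at-1: N0=0, N1=1, N2=1, N3=1, N4=1 [stuck-at-1] → Y1=1, Y2=1 — matches
Only N4 stuck-at-1 reproduces the observed Y1=1, Y2=1.

N4 stuck-at-1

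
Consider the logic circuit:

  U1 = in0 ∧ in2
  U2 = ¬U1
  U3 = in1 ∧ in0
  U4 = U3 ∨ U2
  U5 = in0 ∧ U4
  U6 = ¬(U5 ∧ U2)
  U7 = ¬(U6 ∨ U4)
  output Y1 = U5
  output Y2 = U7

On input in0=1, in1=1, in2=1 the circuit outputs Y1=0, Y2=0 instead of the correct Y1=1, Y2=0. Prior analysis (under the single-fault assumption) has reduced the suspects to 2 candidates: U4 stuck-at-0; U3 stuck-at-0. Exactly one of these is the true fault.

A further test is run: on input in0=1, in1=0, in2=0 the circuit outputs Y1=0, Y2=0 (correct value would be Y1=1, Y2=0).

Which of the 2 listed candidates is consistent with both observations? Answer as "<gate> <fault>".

Evaluate each candidate on input in0=1, in1=0, in2=0:
  U4 stuck-at-0: U1=0, U2=1, U3=0, U4=0 [stuck-at-0], U5=0, U6=1, U7=0 → Y1=0, Y2=0 — matches
  U3 stuck-at-0: U1=0, U2=1, U3=0 [stuck-at-0], U4=1, U5=1, U6=0, U7=0 → Y1=1, Y2=0 — eliminated
Only U4 stuck-at-0 reproduces the observed Y1=0, Y2=0.

U4 stuck-at-0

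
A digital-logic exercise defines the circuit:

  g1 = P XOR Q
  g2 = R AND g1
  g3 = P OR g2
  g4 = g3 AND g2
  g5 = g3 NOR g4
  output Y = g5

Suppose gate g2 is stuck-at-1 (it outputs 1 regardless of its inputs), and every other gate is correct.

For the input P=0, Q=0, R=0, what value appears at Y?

0

Propagate with g2 forced: g1=0, g2=1 [stuck-at-1], g3=1, g4=1, g5=0.
So Y = 0. (Without the fault it would be 1.)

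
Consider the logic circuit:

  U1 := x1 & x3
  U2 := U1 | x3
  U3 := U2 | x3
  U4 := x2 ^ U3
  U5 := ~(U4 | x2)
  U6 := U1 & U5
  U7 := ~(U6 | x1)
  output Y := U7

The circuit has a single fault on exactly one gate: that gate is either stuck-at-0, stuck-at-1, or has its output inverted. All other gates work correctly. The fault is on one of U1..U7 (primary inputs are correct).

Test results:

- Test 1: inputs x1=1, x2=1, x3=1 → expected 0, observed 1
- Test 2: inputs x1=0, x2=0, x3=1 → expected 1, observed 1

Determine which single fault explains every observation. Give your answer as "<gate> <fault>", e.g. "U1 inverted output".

U7 stuck-at-1

Fault-free values for test 1 (x1=1, x2=1, x3=1): U1=1, U2=1, U3=1, U4=0, U5=0, U6=0, U7=0, giving Y=0. Observed 1.
Test 1: faults giving observed 1 are {U7 stuck-at-1, U7 inverted output}.
Test 2 (x1=0, x2=0, x3=1): fault-free U1=0, U2=1, U3=1, U4=1, U5=0, U6=0, U7=1 → 1; observed 1. Eliminates U7 inverted output.
Only U7 stuck-at-1 is consistent with every test.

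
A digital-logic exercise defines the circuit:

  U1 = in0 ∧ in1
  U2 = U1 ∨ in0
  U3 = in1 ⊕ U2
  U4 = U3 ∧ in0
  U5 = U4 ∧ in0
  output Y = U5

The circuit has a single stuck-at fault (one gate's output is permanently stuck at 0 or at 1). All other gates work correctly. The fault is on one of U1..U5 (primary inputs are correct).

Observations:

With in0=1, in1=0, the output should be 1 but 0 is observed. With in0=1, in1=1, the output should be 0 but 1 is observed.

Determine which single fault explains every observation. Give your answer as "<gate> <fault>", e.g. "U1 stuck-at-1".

Fault-free values for test 1 (in0=1, in1=0): U1=0, U2=1, U3=1, U4=1, U5=1, giving Y=1. Observed 0.
Test 1: faults giving observed 0 are {U2 stuck-at-0, U3 stuck-at-0, U4 stuck-at-0, U5 stuck-at-0}.
Test 2 (in0=1, in1=1): fault-free U1=1, U2=1, U3=0, U4=0, U5=0 → 0; observed 1. Eliminates U3 stuck-at-0, U4 stuck-at-0, U5 stuck-at-0.
Only U2 stuck-at-0 is consistent with every test.

U2 stuck-at-0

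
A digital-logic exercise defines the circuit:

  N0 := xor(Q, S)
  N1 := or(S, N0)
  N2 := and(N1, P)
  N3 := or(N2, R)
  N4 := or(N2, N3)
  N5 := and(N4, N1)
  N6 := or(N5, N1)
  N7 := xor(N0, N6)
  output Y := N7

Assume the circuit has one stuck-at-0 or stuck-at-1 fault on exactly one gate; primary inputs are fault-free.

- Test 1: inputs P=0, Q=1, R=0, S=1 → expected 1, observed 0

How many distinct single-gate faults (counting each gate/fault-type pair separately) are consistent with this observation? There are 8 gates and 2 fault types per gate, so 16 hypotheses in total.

4

Fault-free: N0=0, N1=1, N2=0, N3=0, N4=0, N5=0, N6=1, N7=1 → 1. Observed 0.
  N0: stuck-at-1 ✓; others ✗
  N1: stuck-at-0 ✓; others ✗
  N2: none of the 2 fault types match ✗
  N3: none of the 2 fault types match ✗
  N4: none of the 2 fault types match ✗
  N5: none of the 2 fault types match ✗
  N6: stuck-at-0 ✓; others ✗
  N7: stuck-at-0 ✓; others ✗
Consistent faults: {N0 stuck-at-1, N1 stuck-at-0, N6 stuck-at-0, N7 stuck-at-0} — 4 in all.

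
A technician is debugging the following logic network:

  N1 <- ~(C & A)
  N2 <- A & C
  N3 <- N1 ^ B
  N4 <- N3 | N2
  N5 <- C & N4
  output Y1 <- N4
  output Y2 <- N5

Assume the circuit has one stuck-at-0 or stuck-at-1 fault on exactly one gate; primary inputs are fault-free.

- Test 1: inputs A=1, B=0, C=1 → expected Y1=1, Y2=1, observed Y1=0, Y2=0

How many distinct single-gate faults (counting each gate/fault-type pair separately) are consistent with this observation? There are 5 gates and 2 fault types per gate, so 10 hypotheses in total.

Fault-free: N1=0, N2=1, N3=0, N4=1, N5=1 → Y1=1, Y2=1. Observed Y1=0, Y2=0.
  N1 stuck-at-0: output Y1=1, Y2=1 ✗
  N1 stuck-at-1: output Y1=1, Y2=1 ✗
  N2 stuck-at-0: output Y1=0, Y2=0 ✓
  N2 stuck-at-1: output Y1=1, Y2=1 ✗
  N3 stuck-at-0: output Y1=1, Y2=1 ✗
  N3 stuck-at-1: output Y1=1, Y2=1 ✗
  N4 stuck-at-0: output Y1=0, Y2=0 ✓
  N4 stuck-at-1: output Y1=1, Y2=1 ✗
  N5 stuck-at-0: output Y1=1, Y2=0 ✗
  N5 stuck-at-1: output Y1=1, Y2=1 ✗
Consistent faults: {N2 stuck-at-0, N4 stuck-at-0} — 2 in all.

2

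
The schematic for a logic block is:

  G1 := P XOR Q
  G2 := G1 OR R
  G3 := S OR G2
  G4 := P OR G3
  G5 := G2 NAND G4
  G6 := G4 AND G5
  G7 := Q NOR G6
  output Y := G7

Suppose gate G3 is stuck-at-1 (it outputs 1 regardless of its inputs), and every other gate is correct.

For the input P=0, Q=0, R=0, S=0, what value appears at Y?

0

Propagate with G3 forced: G1=0, G2=0, G3=1 [stuck-at-1], G4=1, G5=1, G6=1, G7=0.
So Y = 0. (Without the fault it would be 1.)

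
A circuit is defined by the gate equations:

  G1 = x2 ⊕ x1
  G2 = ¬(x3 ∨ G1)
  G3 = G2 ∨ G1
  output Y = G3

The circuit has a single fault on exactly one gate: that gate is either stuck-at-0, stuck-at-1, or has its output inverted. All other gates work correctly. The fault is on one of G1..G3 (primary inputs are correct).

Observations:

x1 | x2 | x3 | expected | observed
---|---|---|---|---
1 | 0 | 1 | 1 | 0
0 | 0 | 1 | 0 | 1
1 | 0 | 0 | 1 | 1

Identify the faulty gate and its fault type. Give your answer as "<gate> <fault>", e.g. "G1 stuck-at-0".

G1 inverted output

Fault-free values for test 1 (x1=1, x2=0, x3=1): G1=1, G2=0, G3=1, giving Y=1. Observed 0.
Test 1: faults giving observed 0 are {G1 stuck-at-0, G1 inverted output, G3 stuck-at-0, G3 inverted output}.
Test 2 (x1=0, x2=0, x3=1): fault-free G1=0, G2=0, G3=0 → 0; observed 1. Eliminates G1 stuck-at-0, G3 stuck-at-0.
Test 3 (x1=1, x2=0, x3=0): fault-free G1=1, G2=0, G3=1 → 1; observed 1. Eliminates G3 inverted output.
Only G1 inverted output is consistent with every test.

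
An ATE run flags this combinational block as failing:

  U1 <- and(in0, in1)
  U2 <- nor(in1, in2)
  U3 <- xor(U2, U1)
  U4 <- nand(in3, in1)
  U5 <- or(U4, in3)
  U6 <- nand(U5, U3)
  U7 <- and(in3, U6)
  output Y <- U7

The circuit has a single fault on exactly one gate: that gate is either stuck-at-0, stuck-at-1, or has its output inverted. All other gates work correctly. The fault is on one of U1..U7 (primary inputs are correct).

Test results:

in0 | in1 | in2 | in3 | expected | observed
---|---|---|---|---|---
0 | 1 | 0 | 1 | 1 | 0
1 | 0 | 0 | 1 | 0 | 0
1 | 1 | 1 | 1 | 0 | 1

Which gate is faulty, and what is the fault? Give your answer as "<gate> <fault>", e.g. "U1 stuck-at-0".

Fault-free values for test 1 (in0=0, in1=1, in2=0, in3=1): U1=0, U2=0, U3=0, U4=0, U5=1, U6=1, U7=1, giving Y=1. Observed 0.
Test 1: faults giving observed 0 are {U1 stuck-at-1, U1 inverted output, U2 stuck-at-1, U2 inverted output, U3 stuck-at-1, U3 inverted output, U6 stuck-at-0, U6 inverted output, U7 stuck-at-0, U7 inverted output}.
Test 2 (in0=1, in1=0, in2=0, in3=1): fault-free U1=0, U2=1, U3=1, U4=1, U5=1, U6=0, U7=0 → 0; observed 0. Eliminates U1 stuck-at-1, U1 inverted output, U2 inverted output, U3 inverted output, U6 inverted output, U7 inverted output.
Test 3 (in0=1, in1=1, in2=1, in3=1): fault-free U1=1, U2=0, U3=1, U4=0, U5=1, U6=0, U7=0 → 0; observed 1. Eliminates U3 stuck-at-1, U6 stuck-at-0, U7 stuck-at-0.
Only U2 stuck-at-1 is consistent with every test.

U2 stuck-at-1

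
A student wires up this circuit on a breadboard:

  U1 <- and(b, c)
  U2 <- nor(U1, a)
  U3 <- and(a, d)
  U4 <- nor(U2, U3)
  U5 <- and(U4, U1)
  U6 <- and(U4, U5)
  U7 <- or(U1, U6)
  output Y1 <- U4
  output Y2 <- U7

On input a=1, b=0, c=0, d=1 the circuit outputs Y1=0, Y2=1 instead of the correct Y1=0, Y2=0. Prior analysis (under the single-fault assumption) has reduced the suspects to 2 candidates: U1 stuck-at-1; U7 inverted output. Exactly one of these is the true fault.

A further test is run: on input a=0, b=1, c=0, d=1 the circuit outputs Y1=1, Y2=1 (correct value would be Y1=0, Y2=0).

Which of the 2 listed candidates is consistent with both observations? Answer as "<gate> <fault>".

U1 stuck-at-1

Evaluate each candidate on input a=0, b=1, c=0, d=1:
  U1 stuck-at-1: U1=1 [stuck-at-1], U2=0, U3=0, U4=1, U5=1, U6=1, U7=1 → Y1=1, Y2=1 — matches
  U7 inverted output: U1=0, U2=1, U3=0, U4=0, U5=0, U6=0, U7=1 [inverted output] → Y1=0, Y2=1 — eliminated
Only U1 stuck-at-1 reproduces the observed Y1=1, Y2=1.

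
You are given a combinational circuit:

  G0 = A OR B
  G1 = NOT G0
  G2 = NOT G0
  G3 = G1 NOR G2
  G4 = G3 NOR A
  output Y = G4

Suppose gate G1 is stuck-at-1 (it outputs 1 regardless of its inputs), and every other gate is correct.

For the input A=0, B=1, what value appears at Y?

1

Propagate with G1 forced: G0=1, G1=1 [stuck-at-1], G2=0, G3=0, G4=1.
So Y = 1. (Without the fault it would be 0.)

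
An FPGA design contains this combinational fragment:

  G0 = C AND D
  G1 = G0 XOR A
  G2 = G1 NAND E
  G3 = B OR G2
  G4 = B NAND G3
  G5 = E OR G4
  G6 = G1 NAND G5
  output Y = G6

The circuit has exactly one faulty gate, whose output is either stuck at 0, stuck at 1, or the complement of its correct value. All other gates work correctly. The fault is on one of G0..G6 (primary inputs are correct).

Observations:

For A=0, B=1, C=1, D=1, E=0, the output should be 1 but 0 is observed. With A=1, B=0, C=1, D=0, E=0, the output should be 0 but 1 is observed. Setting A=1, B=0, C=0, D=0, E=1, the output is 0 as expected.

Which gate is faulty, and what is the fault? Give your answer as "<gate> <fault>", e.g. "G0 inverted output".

Fault-free values for test 1 (A=0, B=1, C=1, D=1, E=0): G0=1, G1=1, G2=1, G3=1, G4=0, G5=0, G6=1, giving Y=1. Observed 0.
Test 1: faults giving observed 0 are {G3 stuck-at-0, G3 inverted output, G4 stuck-at-1, G4 inverted output, G5 stuck-at-1, G5 inverted output, G6 stuck-at-0, G6 inverted output}.
Test 2 (A=1, B=0, C=1, D=0, E=0): fault-free G0=0, G1=1, G2=1, G3=1, G4=1, G5=1, G6=0 → 0; observed 1. Eliminates G3 stuck-at-0, G3 inverted output, G4 stuck-at-1, G5 stuck-at-1, G6 stuck-at-0.
Test 3 (A=1, B=0, C=0, D=0, E=1): fault-free G0=0, G1=1, G2=0, G3=0, G4=1, G5=1, G6=0 → 0; observed 0. Eliminates G5 inverted output, G6 inverted output.
Only G4 inverted output is consistent with every test.

G4 inverted output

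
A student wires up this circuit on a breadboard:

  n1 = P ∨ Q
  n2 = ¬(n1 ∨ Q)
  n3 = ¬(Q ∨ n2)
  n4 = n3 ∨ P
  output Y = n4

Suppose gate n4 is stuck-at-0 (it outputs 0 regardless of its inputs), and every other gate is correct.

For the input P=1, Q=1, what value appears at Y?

Propagate with n4 forced: n1=1, n2=0, n3=0, n4=0 [stuck-at-0].
So Y = 0. (Without the fault it would be 1.)

0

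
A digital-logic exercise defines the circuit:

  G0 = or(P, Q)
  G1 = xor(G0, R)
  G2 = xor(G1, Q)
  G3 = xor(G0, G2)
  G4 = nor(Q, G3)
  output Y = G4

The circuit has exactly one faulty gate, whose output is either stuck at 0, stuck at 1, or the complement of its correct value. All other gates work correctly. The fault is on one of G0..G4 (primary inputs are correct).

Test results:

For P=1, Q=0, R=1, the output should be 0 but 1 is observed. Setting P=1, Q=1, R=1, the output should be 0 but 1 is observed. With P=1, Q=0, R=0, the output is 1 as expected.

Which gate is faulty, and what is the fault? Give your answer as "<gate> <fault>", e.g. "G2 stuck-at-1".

Fault-free values for test 1 (P=1, Q=0, R=1): G0=1, G1=0, G2=0, G3=1, G4=0, giving Y=0. Observed 1.
Test 1: faults giving observed 1 are {G1 stuck-at-1, G1 inverted output, G2 stuck-at-1, G2 inverted output, G3 stuck-at-0, G3 inverted output, G4 stuck-at-1, G4 inverted output}.
Test 2 (P=1, Q=1, R=1): fault-free G0=1, G1=0, G2=1, G3=0, G4=0 → 0; observed 1. Eliminates G1 stuck-at-1, G1 inverted output, G2 stuck-at-1, G2 inverted output, G3 stuck-at-0, G3 inverted output.
Test 3 (P=1, Q=0, R=0): fault-free G0=1, G1=1, G2=1, G3=0, G4=1 → 1; observed 1. Eliminates G4 inverted output.
Only G4 stuck-at-1 is consistent with every test.

G4 stuck-at-1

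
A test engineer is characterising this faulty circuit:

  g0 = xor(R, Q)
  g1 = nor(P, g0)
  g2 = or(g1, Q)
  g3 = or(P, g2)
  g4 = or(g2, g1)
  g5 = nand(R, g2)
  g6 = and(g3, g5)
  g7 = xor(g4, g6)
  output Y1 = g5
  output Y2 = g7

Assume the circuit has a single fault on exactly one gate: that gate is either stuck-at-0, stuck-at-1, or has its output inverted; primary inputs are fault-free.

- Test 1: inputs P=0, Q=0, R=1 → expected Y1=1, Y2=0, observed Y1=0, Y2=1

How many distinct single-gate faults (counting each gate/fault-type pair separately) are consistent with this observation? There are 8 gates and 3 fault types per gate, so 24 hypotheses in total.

6

Fault-free: g0=1, g1=0, g2=0, g3=0, g4=0, g5=1, g6=0, g7=0 → Y1=1, Y2=0. Observed Y1=0, Y2=1.
  g0: stuck-at-0, inverted output ✓; others ✗
  g1: stuck-at-1, inverted output ✓; others ✗
  g2: stuck-at-1, inverted output ✓; others ✗
  g3: none of the 3 fault types match ✗
  g4: none of the 3 fault types match ✗
  g5: none of the 3 fault types match ✗
  g6: none of the 3 fault types match ✗
  g7: none of the 3 fault types match ✗
Consistent faults: {g0 stuck-at-0, g0 inverted output, g1 stuck-at-1, g1 inverted output, g2 stuck-at-1, g2 inverted output} — 6 in all.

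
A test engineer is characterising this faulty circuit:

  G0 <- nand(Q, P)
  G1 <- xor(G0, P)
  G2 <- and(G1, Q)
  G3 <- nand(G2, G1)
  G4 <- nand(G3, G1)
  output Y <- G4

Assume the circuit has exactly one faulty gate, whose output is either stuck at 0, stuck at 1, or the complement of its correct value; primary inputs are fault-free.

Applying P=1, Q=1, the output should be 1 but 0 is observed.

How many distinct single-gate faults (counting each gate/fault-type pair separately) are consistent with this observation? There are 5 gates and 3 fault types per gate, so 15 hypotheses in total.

6

Fault-free: G0=0, G1=1, G2=1, G3=0, G4=1 → 1. Observed 0.
  G0: none of the 3 fault types match ✗
  G1: none of the 3 fault types match ✗
  G2: stuck-at-0, inverted output ✓; others ✗
  G3: stuck-at-1, inverted output ✓; others ✗
  G4: stuck-at-0, inverted output ✓; others ✗
Consistent faults: {G2 stuck-at-0, G2 inverted output, G3 stuck-at-1, G3 inverted output, G4 stuck-at-0, G4 inverted output} — 6 in all.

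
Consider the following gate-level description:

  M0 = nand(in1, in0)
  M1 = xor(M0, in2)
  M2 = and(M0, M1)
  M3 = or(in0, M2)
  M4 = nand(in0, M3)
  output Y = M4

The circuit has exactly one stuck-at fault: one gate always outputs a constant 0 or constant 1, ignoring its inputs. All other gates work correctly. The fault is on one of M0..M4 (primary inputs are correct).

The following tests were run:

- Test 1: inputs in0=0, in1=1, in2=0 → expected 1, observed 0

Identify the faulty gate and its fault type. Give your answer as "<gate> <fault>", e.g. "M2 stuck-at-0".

M4 stuck-at-0

Fault-free values for test 1 (in0=0, in1=1, in2=0): M0=1, M1=1, M2=1, M3=1, M4=1, giving Y=1. Observed 0.
Test 1: faults giving observed 0 are {M4 stuck-at-0}.
Only M4 stuck-at-0 is consistent with every test.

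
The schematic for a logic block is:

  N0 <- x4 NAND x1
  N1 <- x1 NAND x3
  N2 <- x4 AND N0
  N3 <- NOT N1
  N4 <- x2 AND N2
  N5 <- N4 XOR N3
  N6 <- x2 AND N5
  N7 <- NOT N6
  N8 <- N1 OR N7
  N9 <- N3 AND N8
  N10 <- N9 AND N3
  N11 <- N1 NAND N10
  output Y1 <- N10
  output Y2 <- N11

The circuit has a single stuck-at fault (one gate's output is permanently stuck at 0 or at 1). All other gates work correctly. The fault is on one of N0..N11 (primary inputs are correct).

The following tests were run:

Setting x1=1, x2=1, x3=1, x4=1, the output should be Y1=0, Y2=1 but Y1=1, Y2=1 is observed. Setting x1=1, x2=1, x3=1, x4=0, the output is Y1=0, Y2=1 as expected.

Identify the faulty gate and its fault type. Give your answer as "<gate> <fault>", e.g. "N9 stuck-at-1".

Fault-free values for test 1 (x1=1, x2=1, x3=1, x4=1): N0=0, N1=0, N2=0, N3=1, N4=0, N5=1, N6=1, N7=0, N8=0, N9=0, N10=0, N11=1, giving Y1=0, Y2=1. Observed Y1=1, Y2=1.
Test 1: faults giving observed Y1=1, Y2=1 are {N0 stuck-at-1, N2 stuck-at-1, N4 stuck-at-1, N5 stuck-at-0, N6 stuck-at-0, N7 stuck-at-1, N8 stuck-at-1, N9 stuck-at-1, N10 stuck-at-1}.
Test 2 (x1=1, x2=1, x3=1, x4=0): fault-free N0=1, N1=0, N2=0, N3=1, N4=0, N5=1, N6=1, N7=0, N8=0, N9=0, N10=0, N11=1 → Y1=0, Y2=1; observed Y1=0, Y2=1. Eliminates N2 stuck-at-1, N4 stuck-at-1, N5 stuck-at-0, N6 stuck-at-0, N7 stuck-at-1, N8 stuck-at-1, N9 stuck-at-1, N10 stuck-at-1.
Only N0 stuck-at-1 is consistent with every test.

N0 stuck-at-1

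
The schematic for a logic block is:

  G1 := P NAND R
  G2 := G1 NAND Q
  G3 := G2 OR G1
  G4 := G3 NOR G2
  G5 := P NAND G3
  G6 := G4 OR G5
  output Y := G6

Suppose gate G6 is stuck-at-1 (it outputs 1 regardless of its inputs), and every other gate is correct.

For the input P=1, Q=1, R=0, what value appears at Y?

Propagate with G6 forced: G1=1, G2=0, G3=1, G4=0, G5=0, G6=1 [stuck-at-1].
So Y = 1. (Without the fault it would be 0.)

1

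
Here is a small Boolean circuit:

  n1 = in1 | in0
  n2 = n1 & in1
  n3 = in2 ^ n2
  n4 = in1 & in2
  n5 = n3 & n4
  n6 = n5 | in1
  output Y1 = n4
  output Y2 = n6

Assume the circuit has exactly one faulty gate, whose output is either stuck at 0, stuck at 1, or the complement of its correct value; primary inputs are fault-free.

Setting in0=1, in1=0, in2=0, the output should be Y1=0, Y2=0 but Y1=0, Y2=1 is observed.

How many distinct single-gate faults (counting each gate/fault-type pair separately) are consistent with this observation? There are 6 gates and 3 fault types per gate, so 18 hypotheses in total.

Fault-free: n1=1, n2=0, n3=0, n4=0, n5=0, n6=0 → Y1=0, Y2=0. Observed Y1=0, Y2=1.
  n1: none of the 3 fault types match ✗
  n2: none of the 3 fault types match ✗
  n3: none of the 3 fault types match ✗
  n4: none of the 3 fault types match ✗
  n5: stuck-at-1, inverted output ✓; others ✗
  n6: stuck-at-1, inverted output ✓; others ✗
Consistent faults: {n5 stuck-at-1, n5 inverted output, n6 stuck-at-1, n6 inverted output} — 4 in all.

4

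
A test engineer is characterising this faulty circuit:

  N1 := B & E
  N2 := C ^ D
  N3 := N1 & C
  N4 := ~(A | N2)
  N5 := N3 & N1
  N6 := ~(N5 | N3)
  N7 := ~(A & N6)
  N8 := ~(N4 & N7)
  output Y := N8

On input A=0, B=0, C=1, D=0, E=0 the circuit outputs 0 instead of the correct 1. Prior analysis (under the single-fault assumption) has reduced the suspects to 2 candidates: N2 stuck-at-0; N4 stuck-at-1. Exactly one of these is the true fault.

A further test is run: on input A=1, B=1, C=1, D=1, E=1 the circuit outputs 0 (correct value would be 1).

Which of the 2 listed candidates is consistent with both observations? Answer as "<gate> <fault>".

N4 stuck-at-1

Evaluate each candidate on input A=1, B=1, C=1, D=1, E=1:
  N2 stuck-at-0: N1=1, N2=0 [stuck-at-0], N3=1, N4=0, N5=1, N6=0, N7=1, N8=1 → 1 — eliminated
  N4 stuck-at-1: N1=1, N2=0, N3=1, N4=1 [stuck-at-1], N5=1, N6=0, N7=1, N8=0 → 0 — matches
Only N4 stuck-at-1 reproduces the observed 0.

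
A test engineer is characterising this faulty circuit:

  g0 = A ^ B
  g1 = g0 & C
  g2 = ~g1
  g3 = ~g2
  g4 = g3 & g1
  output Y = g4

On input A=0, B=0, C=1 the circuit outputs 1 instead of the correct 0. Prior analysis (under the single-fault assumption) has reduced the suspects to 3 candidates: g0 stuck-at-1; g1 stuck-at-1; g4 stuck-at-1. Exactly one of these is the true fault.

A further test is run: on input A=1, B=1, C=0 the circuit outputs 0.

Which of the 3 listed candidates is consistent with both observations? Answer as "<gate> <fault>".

g0 stuck-at-1

Evaluate each candidate on input A=1, B=1, C=0:
  g0 stuck-at-1: g0=1 [stuck-at-1], g1=0, g2=1, g3=0, g4=0 → 0 — matches
  g1 stuck-at-1: g0=0, g1=1 [stuck-at-1], g2=0, g3=1, g4=1 → 1 — eliminated
  g4 stuck-at-1: g0=0, g1=0, g2=1, g3=0, g4=1 [stuck-at-1] → 1 — eliminated
Only g0 stuck-at-1 reproduces the observed 0.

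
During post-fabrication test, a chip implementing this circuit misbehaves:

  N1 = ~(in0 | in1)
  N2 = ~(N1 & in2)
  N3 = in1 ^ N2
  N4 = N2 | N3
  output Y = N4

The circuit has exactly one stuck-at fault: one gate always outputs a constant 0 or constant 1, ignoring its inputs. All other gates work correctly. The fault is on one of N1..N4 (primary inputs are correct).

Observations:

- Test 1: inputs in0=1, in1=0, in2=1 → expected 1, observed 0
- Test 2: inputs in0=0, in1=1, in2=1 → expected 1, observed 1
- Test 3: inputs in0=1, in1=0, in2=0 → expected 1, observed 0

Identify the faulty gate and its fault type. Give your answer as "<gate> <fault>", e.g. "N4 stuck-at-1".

N2 stuck-at-0

Fault-free values for test 1 (in0=1, in1=0, in2=1): N1=0, N2=1, N3=1, N4=1, giving Y=1. Observed 0.
Test 1: faults giving observed 0 are {N1 stuck-at-1, N2 stuck-at-0, N4 stuck-at-0}.
Test 2 (in0=0, in1=1, in2=1): fault-free N1=0, N2=1, N3=0, N4=1 → 1; observed 1. Eliminates N4 stuck-at-0.
Test 3 (in0=1, in1=0, in2=0): fault-free N1=0, N2=1, N3=1, N4=1 → 1; observed 0. Eliminates N1 stuck-at-1.
Only N2 stuck-at-0 is consistent with every test.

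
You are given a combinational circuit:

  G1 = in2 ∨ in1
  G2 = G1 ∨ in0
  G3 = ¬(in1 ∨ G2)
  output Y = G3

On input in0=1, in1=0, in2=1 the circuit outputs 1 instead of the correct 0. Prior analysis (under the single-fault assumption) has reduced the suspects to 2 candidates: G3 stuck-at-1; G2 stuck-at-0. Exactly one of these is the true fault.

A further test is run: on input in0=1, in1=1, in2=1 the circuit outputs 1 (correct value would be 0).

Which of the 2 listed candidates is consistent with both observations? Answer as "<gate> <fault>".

G3 stuck-at-1

Evaluate each candidate on input in0=1, in1=1, in2=1:
  G3 stuck-at-1: G1=1, G2=1, G3=1 [stuck-at-1] → 1 — matches
  G2 stuck-at-0: G1=1, G2=0 [stuck-at-0], G3=0 → 0 — eliminated
Only G3 stuck-at-1 reproduces the observed 1.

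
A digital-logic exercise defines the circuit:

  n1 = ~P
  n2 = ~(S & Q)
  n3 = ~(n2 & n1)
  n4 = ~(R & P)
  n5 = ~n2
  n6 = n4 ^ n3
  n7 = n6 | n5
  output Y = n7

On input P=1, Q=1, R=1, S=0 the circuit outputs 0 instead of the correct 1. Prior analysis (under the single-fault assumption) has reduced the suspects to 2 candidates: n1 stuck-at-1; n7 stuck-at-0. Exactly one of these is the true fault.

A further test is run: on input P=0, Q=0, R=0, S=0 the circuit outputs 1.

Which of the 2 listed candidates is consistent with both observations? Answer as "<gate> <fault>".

n1 stuck-at-1

Evaluate each candidate on input P=0, Q=0, R=0, S=0:
  n1 stuck-at-1: n1=1 [stuck-at-1], n2=1, n3=0, n4=1, n5=0, n6=1, n7=1 → 1 — matches
  n7 stuck-at-0: n1=1, n2=1, n3=0, n4=1, n5=0, n6=1, n7=0 [stuck-at-0] → 0 — eliminated
Only n1 stuck-at-1 reproduces the observed 1.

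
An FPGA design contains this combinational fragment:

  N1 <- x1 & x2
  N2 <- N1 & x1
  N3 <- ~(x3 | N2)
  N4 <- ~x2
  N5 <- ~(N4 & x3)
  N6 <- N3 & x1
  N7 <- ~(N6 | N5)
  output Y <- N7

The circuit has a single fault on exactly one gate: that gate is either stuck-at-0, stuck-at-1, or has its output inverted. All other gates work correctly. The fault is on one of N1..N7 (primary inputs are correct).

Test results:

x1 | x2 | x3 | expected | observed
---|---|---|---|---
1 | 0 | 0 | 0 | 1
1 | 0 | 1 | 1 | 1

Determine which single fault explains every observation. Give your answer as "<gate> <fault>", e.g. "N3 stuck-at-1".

Fault-free values for test 1 (x1=1, x2=0, x3=0): N1=0, N2=0, N3=1, N4=1, N5=1, N6=1, N7=0, giving Y=0. Observed 1.
Test 1: faults giving observed 1 are {N7 stuck-at-1, N7 inverted output}.
Test 2 (x1=1, x2=0, x3=1): fault-free N1=0, N2=0, N3=0, N4=1, N5=0, N6=0, N7=1 → 1; observed 1. Eliminates N7 inverted output.
Only N7 stuck-at-1 is consistent with every test.

N7 stuck-at-1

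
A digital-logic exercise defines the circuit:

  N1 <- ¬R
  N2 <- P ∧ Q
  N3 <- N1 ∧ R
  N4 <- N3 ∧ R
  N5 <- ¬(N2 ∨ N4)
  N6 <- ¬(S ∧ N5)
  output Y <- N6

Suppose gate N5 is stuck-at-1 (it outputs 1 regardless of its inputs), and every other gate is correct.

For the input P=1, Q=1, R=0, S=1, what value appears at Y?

0

Propagate with N5 forced: N1=1, N2=1, N3=0, N4=0, N5=1 [stuck-at-1], N6=0.
So Y = 0. (Without the fault it would be 1.)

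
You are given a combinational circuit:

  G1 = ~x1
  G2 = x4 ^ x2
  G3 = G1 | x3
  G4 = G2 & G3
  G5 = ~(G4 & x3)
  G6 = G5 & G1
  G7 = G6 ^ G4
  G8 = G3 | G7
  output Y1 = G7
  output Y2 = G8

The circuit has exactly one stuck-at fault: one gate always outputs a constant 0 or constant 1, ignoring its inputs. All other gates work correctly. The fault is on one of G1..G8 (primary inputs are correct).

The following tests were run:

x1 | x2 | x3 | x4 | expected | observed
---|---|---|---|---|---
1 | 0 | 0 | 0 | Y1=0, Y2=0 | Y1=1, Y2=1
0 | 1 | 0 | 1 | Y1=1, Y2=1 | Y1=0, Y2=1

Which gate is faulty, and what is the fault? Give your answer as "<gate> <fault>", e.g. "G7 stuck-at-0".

G4 stuck-at-1

Fault-free values for test 1 (x1=1, x2=0, x3=0, x4=0): G1=0, G2=0, G3=0, G4=0, G5=1, G6=0, G7=0, G8=0, giving Y1=0, Y2=0. Observed Y1=1, Y2=1.
Test 1: faults giving observed Y1=1, Y2=1 are {G1 stuck-at-1, G4 stuck-at-1, G6 stuck-at-1, G7 stuck-at-1}.
Test 2 (x1=0, x2=1, x3=0, x4=1): fault-free G1=1, G2=0, G3=1, G4=0, G5=1, G6=1, G7=1, G8=1 → Y1=1, Y2=1; observed Y1=0, Y2=1. Eliminates G1 stuck-at-1, G6 stuck-at-1, G7 stuck-at-1.
Only G4 stuck-at-1 is consistent with every test.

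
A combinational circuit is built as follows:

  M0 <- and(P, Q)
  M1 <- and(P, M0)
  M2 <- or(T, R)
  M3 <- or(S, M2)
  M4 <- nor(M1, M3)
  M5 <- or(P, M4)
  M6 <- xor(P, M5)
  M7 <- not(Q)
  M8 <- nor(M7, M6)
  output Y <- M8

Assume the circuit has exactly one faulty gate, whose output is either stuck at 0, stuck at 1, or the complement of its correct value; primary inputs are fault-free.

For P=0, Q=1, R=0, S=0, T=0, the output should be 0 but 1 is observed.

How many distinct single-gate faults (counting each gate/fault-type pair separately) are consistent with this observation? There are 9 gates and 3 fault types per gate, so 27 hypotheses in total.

14

Fault-free: M0=0, M1=0, M2=0, M3=0, M4=1, M5=1, M6=1, M7=0, M8=0 → 0. Observed 1.
  M0: none of the 3 fault types match ✗
  M1: stuck-at-1, inverted output ✓; others ✗
  M2: stuck-at-1, inverted output ✓; others ✗
  M3: stuck-at-1, inverted output ✓; others ✗
  M4: stuck-at-0, inverted output ✓; others ✗
  M5: stuck-at-0, inverted output ✓; others ✗
  M6: stuck-at-0, inverted output ✓; others ✗
  M7: none of the 3 fault types match ✗
  M8: stuck-at-1, inverted output ✓; others ✗
Consistent faults: {M1 stuck-at-1, M1 inverted output, M2 stuck-at-1, M2 inverted output, M3 stuck-at-1, M3 inverted output, M4 stuck-at-0, M4 inverted output, M5 stuck-at-0, M5 inverted output, M6 stuck-at-0, M6 inverted output, M8 stuck-at-1, M8 inverted output} — 14 in all.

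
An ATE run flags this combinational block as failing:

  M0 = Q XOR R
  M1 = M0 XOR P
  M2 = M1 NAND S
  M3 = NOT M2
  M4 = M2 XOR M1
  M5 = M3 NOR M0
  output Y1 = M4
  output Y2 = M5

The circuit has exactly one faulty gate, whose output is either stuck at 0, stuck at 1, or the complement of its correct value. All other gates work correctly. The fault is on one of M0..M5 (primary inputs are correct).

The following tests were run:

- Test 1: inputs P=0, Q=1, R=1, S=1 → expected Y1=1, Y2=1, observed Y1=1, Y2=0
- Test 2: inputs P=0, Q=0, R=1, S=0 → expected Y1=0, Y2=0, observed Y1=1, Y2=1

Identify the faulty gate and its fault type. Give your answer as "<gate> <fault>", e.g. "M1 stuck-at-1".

Fault-free values for test 1 (P=0, Q=1, R=1, S=1): M0=0, M1=0, M2=1, M3=0, M4=1, M5=1, giving Y1=1, Y2=1. Observed Y1=1, Y2=0.
Test 1: faults giving observed Y1=1, Y2=0 are {M0 stuck-at-1, M0 inverted output, M1 stuck-at-1, M1 inverted output, M3 stuck-at-1, M3 inverted output, M5 stuck-at-0, M5 inverted output}.
Test 2 (P=0, Q=0, R=1, S=0): fault-free M0=1, M1=1, M2=1, M3=0, M4=0, M5=0 → Y1=0, Y2=0; observed Y1=1, Y2=1. Eliminates M0 stuck-at-1, M1 stuck-at-1, M1 inverted output, M3 stuck-at-1, M3 inverted output, M5 stuck-at-0, M5 inverted output.
Only M0 inverted output is consistent with every test.

M0 inverted output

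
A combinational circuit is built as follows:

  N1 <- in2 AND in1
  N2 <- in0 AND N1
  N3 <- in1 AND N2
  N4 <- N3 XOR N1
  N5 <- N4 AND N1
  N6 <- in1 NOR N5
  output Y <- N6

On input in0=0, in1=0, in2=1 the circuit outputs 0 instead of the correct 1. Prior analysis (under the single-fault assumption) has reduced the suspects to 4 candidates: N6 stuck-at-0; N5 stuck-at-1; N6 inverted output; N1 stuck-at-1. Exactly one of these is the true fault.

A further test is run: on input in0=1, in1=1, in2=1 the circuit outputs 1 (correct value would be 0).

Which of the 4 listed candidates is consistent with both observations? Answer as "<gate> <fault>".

N6 inverted output

Evaluate each candidate on input in0=1, in1=1, in2=1:
  N6 stuck-at-0: N1=1, N2=1, N3=1, N4=0, N5=0, N6=0 [stuck-at-0] → 0 — eliminated
  N5 stuck-at-1: N1=1, N2=1, N3=1, N4=0, N5=1 [stuck-at-1], N6=0 → 0 — eliminated
  N6 inverted output: N1=1, N2=1, N3=1, N4=0, N5=0, N6=1 [inverted output] → 1 — matches
  N1 stuck-at-1: N1=1 [stuck-at-1], N2=1, N3=1, N4=0, N5=0, N6=0 → 0 — eliminated
Only N6 inverted output reproduces the observed 1.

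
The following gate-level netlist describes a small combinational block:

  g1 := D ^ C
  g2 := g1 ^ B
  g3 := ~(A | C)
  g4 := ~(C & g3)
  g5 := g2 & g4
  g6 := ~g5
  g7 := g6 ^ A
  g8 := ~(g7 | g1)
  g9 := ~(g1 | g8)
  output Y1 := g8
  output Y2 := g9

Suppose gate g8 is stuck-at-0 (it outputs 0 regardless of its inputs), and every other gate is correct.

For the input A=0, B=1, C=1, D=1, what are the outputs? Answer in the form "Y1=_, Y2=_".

Y1=0, Y2=1

Propagate with g8 forced: g1=0, g2=1, g3=0, g4=1, g5=1, g6=0, g7=0, g8=0 [stuck-at-0], g9=1.
So the outputs are Y1=0, Y2=1. (Without the fault they would be Y1=1, Y2=0.)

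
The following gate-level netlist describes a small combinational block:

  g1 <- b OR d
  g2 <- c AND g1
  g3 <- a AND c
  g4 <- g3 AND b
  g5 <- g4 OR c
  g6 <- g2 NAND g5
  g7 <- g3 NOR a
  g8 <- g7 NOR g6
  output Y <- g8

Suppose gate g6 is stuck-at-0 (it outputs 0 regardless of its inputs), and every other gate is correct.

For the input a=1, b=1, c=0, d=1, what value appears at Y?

1

Propagate with g6 forced: g1=1, g2=0, g3=0, g4=0, g5=0, g6=0 [stuck-at-0], g7=0, g8=1.
So Y = 1. (Without the fault it would be 0.)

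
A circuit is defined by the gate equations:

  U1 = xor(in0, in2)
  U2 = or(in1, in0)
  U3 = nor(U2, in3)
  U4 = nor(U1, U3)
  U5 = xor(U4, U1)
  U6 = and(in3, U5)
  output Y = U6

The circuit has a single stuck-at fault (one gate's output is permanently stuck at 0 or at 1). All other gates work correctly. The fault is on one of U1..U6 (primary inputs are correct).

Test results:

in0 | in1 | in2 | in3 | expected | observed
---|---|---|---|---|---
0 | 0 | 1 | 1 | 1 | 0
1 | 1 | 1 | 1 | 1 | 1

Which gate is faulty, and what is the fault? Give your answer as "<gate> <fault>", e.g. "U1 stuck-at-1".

U4 stuck-at-1

Fault-free values for test 1 (in0=0, in1=0, in2=1, in3=1): U1=1, U2=0, U3=0, U4=0, U5=1, U6=1, giving Y=1. Observed 0.
Test 1: faults giving observed 0 are {U4 stuck-at-1, U5 stuck-at-0, U6 stuck-at-0}.
Test 2 (in0=1, in1=1, in2=1, in3=1): fault-free U1=0, U2=1, U3=0, U4=1, U5=1, U6=1 → 1; observed 1. Eliminates U5 stuck-at-0, U6 stuck-at-0.
Only U4 stuck-at-1 is consistent with every test.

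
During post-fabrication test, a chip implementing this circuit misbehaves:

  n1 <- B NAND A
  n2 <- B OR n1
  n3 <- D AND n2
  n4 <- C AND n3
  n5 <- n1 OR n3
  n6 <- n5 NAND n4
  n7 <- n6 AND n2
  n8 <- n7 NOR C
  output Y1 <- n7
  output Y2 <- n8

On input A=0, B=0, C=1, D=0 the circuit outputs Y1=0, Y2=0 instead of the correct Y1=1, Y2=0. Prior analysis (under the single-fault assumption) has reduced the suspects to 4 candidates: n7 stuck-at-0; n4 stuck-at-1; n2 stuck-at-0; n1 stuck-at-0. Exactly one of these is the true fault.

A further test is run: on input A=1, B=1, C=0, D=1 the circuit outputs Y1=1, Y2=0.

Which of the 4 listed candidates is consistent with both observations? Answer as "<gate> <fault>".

Evaluate each candidate on input A=1, B=1, C=0, D=1:
  n7 stuck-at-0: n1=0, n2=1, n3=1, n4=0, n5=1, n6=1, n7=0 [stuck-at-0], n8=1 → Y1=0, Y2=1 — eliminated
  n4 stuck-at-1: n1=0, n2=1, n3=1, n4=1 [stuck-at-1], n5=1, n6=0, n7=0, n8=1 → Y1=0, Y2=1 — eliminated
  n2 stuck-at-0: n1=0, n2=0 [stuck-at-0], n3=0, n4=0, n5=0, n6=1, n7=0, n8=1 → Y1=0, Y2=1 — eliminated
  n1 stuck-at-0: n1=0 [stuck-at-0], n2=1, n3=1, n4=0, n5=1, n6=1, n7=1, n8=0 → Y1=1, Y2=0 — matches
Only n1 stuck-at-0 reproduces the observed Y1=1, Y2=0.

n1 stuck-at-0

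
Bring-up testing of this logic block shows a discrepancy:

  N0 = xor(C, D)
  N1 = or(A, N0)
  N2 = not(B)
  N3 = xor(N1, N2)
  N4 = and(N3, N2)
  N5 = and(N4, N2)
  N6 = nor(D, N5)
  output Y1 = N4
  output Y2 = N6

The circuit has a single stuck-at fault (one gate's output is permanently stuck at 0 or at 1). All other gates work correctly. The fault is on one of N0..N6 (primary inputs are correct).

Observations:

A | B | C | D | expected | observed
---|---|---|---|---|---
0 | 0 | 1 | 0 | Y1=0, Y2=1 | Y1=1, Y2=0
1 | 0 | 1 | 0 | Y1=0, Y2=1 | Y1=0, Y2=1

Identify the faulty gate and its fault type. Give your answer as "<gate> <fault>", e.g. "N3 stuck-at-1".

Fault-free values for test 1 (A=0, B=0, C=1, D=0): N0=1, N1=1, N2=1, N3=0, N4=0, N5=0, N6=1, giving Y1=0, Y2=1. Observed Y1=1, Y2=0.
Test 1: faults giving observed Y1=1, Y2=0 are {N0 stuck-at-0, N1 stuck-at-0, N3 stuck-at-1, N4 stuck-at-1}.
Test 2 (A=1, B=0, C=1, D=0): fault-free N0=1, N1=1, N2=1, N3=0, N4=0, N5=0, N6=1 → Y1=0, Y2=1; observed Y1=0, Y2=1. Eliminates N1 stuck-at-0, N3 stuck-at-1, N4 stuck-at-1.
Only N0 stuck-at-0 is consistent with every test.

N0 stuck-at-0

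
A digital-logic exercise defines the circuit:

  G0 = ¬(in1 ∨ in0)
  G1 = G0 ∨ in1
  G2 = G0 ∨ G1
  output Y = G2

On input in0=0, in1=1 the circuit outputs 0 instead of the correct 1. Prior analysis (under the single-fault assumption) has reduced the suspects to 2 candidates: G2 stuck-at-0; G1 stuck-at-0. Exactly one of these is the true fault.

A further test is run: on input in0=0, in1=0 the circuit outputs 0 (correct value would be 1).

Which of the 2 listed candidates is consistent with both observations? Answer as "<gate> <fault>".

Evaluate each candidate on input in0=0, in1=0:
  G2 stuck-at-0: G0=1, G1=1, G2=0 [stuck-at-0] → 0 — matches
  G1 stuck-at-0: G0=1, G1=0 [stuck-at-0], G2=1 → 1 — eliminated
Only G2 stuck-at-0 reproduces the observed 0.

G2 stuck-at-0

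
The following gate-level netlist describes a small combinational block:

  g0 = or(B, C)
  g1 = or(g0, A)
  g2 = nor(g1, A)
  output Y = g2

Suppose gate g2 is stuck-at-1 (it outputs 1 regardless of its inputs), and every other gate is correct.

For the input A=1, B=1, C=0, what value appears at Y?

Propagate with g2 forced: g0=1, g1=1, g2=1 [stuck-at-1].
So Y = 1. (Without the fault it would be 0.)

1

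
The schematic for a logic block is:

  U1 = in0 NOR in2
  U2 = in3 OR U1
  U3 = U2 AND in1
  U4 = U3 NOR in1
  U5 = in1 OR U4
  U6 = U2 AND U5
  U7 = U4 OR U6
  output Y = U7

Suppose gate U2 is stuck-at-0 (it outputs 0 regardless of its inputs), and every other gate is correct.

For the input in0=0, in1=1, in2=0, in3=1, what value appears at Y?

0

Propagate with U2 forced: U1=1, U2=0 [stuck-at-0], U3=0, U4=0, U5=1, U6=0, U7=0.
So Y = 0. (Without the fault it would be 1.)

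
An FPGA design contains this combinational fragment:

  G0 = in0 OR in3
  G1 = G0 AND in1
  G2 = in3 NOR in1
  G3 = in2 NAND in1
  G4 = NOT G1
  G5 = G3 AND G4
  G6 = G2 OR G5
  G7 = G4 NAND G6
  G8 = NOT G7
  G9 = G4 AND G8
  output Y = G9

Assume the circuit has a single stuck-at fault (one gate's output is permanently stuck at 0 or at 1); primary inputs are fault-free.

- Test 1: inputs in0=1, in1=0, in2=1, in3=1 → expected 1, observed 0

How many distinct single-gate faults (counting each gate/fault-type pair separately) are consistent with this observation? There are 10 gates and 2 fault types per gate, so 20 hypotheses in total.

8

Fault-free: G0=1, G1=0, G2=0, G3=1, G4=1, G5=1, G6=1, G7=0, G8=1, G9=1 → 1. Observed 0.
  G0: none of the 2 fault types match ✗
  G1: stuck-at-1 ✓; others ✗
  G2: none of the 2 fault types match ✗
  G3: stuck-at-0 ✓; others ✗
  G4: stuck-at-0 ✓; others ✗
  G5: stuck-at-0 ✓; others ✗
  G6: stuck-at-0 ✓; others ✗
  G7: stuck-at-1 ✓; others ✗
  G8: stuck-at-0 ✓; others ✗
  G9: stuck-at-0 ✓; others ✗
Consistent faults: {G1 stuck-at-1, G3 stuck-at-0, G4 stuck-at-0, G5 stuck-at-0, G6 stuck-at-0, G7 stuck-at-1, G8 stuck-at-0, G9 stuck-at-0} — 8 in all.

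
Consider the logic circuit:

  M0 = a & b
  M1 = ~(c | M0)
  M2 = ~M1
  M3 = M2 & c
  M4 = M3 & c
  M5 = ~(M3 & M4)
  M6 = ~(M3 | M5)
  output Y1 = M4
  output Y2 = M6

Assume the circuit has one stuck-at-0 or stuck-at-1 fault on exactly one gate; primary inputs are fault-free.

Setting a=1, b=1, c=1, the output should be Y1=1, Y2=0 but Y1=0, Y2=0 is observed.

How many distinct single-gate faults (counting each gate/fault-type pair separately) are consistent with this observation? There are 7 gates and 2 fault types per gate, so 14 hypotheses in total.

4

Fault-free: M0=1, M1=0, M2=1, M3=1, M4=1, M5=0, M6=0 → Y1=1, Y2=0. Observed Y1=0, Y2=0.
  M0 stuck-at-0: output Y1=1, Y2=0 ✗
  M0 stuck-at-1: output Y1=1, Y2=0 ✗
  M1 stuck-at-0: output Y1=1, Y2=0 ✗
  M1 stuck-at-1: output Y1=0, Y2=0 ✓
  M2 stuck-at-0: output Y1=0, Y2=0 ✓
  M2 stuck-at-1: output Y1=1, Y2=0 ✗
  M3 stuck-at-0: output Y1=0, Y2=0 ✓
  M3 stuck-at-1: output Y1=1, Y2=0 ✗
  M4 stuck-at-0: output Y1=0, Y2=0 ✓
  M4 stuck-at-1: output Y1=1, Y2=0 ✗
  M5 stuck-at-0: output Y1=1, Y2=0 ✗
  M5 stuck-at-1: output Y1=1, Y2=0 ✗
  M6 stuck-at-0: output Y1=1, Y2=0 ✗
  M6 stuck-at-1: output Y1=1, Y2=1 ✗
Consistent faults: {M1 stuck-at-1, M2 stuck-at-0, M3 stuck-at-0, M4 stuck-at-0} — 4 in all.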